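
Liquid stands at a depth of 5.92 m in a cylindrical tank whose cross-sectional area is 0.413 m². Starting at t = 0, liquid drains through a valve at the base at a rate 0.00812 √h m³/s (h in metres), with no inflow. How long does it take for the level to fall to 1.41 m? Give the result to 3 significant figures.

Volume balance on the tank: A dh/dt = −0.00812 √h.
∫ h^(−1/2) dh = −(0.00812/A) ∫ dt, giving 2√h = 2√h₀ − (0.00812/A) t.
t = 2A(√h₀ − √h)/0.00812 = 2·0.413·(√5.92 − √1.41)/0.00812
  = 0.82600 × (2.4331 − 1.1874) / 0.00812 = 126.71 s.

127 s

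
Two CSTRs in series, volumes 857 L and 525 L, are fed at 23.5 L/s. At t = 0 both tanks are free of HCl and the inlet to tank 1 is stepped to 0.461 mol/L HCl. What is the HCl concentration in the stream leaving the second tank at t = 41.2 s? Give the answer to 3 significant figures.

0.192 mol/L

Each tank obeys Vᵢ dCᵢ/dt = Q(Cᵢ₋₁ − Cᵢ), so τᵢ = Vᵢ/Q.
τ₁ = 857/23.5 = 36.468 s; τ₂ = 525/23.5 = 22.340 s.
Solving the cascade with C₁(0)=C₂(0)=0 gives C₂(t) = C_in[1 − (τ₁ e^(−t/τ₁) − τ₂ e^(−t/τ₂))/(τ₁ − τ₂)].
At t = 41.2: e^(−t/τ₁) = 0.32311, e^(−t/τ₂) = 0.15815.
C₂ = 0.461·[1 − (36.468·0.32311 − 22.340·0.15815)/(14.128)] = 0.461·0.41603 = 0.19179 mol/L.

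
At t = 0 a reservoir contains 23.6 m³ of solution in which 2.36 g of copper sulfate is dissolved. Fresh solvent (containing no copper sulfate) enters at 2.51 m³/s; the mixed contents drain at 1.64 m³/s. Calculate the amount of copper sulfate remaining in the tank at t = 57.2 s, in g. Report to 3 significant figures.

Total volume: dV/dt = Q_in − Q_out = 0.87000 m³/s, so V(t) = 23.6 + 0.87000 t and V(57.2) = 73.364 m³.
Solute balance: dm/dt = 0 − Q_out C = −Q_out m/V(t).
dm/m = −Q_out dt/(V₀ + 0.87000 t); integrating gives ln(m/m₀) = −(Q_out/(Q_in−Q_out)) ln(V/V₀).
m = m₀ (V₀/V)^(Q_out/(Q_in−Q_out)) = 2.36 × (23.6/73.364)^(1.8851) = 0.27822 g.

0.278 g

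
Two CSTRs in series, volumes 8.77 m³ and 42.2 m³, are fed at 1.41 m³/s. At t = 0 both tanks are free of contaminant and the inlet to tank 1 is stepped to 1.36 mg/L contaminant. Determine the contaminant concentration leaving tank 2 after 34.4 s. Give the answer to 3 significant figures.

Each tank obeys Vᵢ dCᵢ/dt = Q(Cᵢ₋₁ − Cᵢ), so τᵢ = Vᵢ/Q.
τ₁ = 8.77/1.41 = 6.2199 s; τ₂ = 42.2/1.41 = 29.929 s.
Solving the cascade with C₁(0)=C₂(0)=0 gives C₂(t) = C_in[1 − (τ₁ e^(−t/τ₁) − τ₂ e^(−t/τ₂))/(τ₁ − τ₂)].
At t = 34.4: e^(−t/τ₁) = 0.0039633, e^(−t/τ₂) = 0.31683.
C₂ = 1.36·[1 − (6.2199·0.0039633 − 29.929·0.31683)/(-23.709)] = 1.36·0.60109 = 0.81748 mg/L.

0.817 mg/L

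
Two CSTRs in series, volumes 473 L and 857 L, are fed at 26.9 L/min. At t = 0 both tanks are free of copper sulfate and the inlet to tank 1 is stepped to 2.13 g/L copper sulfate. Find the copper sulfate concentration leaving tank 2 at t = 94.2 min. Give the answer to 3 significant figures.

Species balance on tank i: dCᵢ/dt = (Cᵢ₋₁ − Cᵢ)/τᵢ with τᵢ = Vᵢ/Q.
τ₁ = 473/26.9 = 17.584 min; τ₂ = 857/26.9 = 31.859 min.
Tank 1: C₁ = C_in(1 − e^(−t/τ₁)). Tank 2 (τ₁ ≠ τ₂): C₂ = C_in[1 − (τ₁ e^(−t/τ₁) − τ₂ e^(−t/τ₂))/(τ₁ − τ₂)].
At t = 94.2: e^(−t/τ₁) = 0.0047138, e^(−t/τ₂) = 0.051985.
C₂ = 2.13·[1 − (17.584·0.0047138 − 31.859·0.051985)/(-14.275)] = 2.13·0.88979 = 1.8952 g/L.

1.90 g/L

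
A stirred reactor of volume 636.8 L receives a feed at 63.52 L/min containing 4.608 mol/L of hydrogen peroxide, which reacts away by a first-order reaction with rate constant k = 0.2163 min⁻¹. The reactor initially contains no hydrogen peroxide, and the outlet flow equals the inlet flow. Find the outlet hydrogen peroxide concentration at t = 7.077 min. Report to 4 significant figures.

Species balance: V dC/dt = Q C_in − Q C − k V C.
This is linear with rate a = Q/V + k = 0.316049 min⁻¹.
C_ss = Q C_in/(Q + kV) = 1.45434 mol/L; C(t) = C_ss + (C₀ − C_ss) e^(−a t).
C(7.077) = 1.45434 + (-1.45434)·e^(−0.316049·7.077) = 1.45434 + (-1.45434)·0.106813 = 1.29900 mol/L.

1.299 mol/L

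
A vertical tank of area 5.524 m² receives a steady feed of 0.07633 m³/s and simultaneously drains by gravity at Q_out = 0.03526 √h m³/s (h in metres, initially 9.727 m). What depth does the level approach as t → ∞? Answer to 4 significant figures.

4.686 m

A dh/dt = Q_in − 0.03526 √h. Steady state requires inflow = outflow:
Q_in = 0.03526 √h_ss ⇒ √h_ss = 0.07633/0.03526 = 2.16478.
h_ss = 2.16478² = 4.68625 m. (Since h₀ = 9.727 m > h_ss, the level will fall toward this value.)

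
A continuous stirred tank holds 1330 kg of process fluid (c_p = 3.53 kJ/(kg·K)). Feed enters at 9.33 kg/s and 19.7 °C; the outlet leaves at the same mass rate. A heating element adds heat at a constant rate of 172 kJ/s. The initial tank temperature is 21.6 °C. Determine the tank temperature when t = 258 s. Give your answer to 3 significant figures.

24.4 °C

M c_p dT/dt = ṁ c_p (T_in − T) + Q̇.
τ = M/ṁ = 142.55 s; T_ss = T_in + Q̇/(ṁ c_p) = 19.7 + 172/(9.33·3.53) = 24.922 °C.
T approaches T_ss exponentially: T(t) = T_ss + (T₀ − T_ss) e^(−t/τ).
T(258) = 24.922 + (-3.3224)·e^(−258/142.55) = 24.922 + (-3.3224)·0.16367 = 24.379 °C.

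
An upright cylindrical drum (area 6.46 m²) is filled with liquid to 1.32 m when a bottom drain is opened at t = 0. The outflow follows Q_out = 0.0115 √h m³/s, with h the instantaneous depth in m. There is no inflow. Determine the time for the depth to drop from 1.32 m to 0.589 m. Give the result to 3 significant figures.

With no inflow, A dh/dt = −0.0115 √h.
∫ h^(−1/2) dh = −(0.0115/A) ∫ dt, giving 2√h = 2√h₀ − (0.0115/A) t.
t = 2A(√h₀ − √h)/0.0115 = 2·6.46·(√1.32 − √0.589)/0.0115
  = 12.920 × (1.1489 − 0.76746) / 0.0115 = 428.55 s.

429 s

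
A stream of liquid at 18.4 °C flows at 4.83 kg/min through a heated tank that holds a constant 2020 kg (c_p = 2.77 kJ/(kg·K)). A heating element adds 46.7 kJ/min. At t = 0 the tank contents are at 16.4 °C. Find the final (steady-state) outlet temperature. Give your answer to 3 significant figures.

Heat balance on the well-mixed liquid: M c_p dT/dt = ṁ c_p (T_in − T) + 46.7.
At steady state dT/dt = 0 ⇒ T_ss = T_in + Q̇/(ṁ c_p) = 18.4 + 46.7/(4.83·2.77) = 21.891 °C.

21.9 °C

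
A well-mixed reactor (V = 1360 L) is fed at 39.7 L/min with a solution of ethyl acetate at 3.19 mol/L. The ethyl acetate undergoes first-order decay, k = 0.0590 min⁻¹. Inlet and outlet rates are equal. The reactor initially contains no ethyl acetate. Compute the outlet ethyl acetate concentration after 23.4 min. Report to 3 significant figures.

V dC/dt = Q(C_in − C) − k V C.
This is linear with rate a = Q/V + k = 0.088191 min⁻¹.
C_ss = Q C_in/(Q + kV) = 1.0559 mol/L; C(t) = C_ss + (C₀ − C_ss) e^(−a t).
C(23.4) = 1.0559 + (-1.0559)·e^(−0.088191·23.4) = 1.0559 + (-1.0559)·0.12699 = 0.92180 mol/L.

0.922 mol/L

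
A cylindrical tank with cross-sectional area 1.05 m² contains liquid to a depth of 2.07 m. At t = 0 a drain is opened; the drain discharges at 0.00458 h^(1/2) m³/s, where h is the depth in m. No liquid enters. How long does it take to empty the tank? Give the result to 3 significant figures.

660 s

With no inflow, A dh/dt = −0.00458 √h.
Separate and integrate: 2(√h − √h₀) = −(0.00458/A) t.
Set h = 0: 2√h₀ = (0.00458/A) t_empty ⇒ t_empty = 2A√h₀/0.00458.
t_empty = 2·1.05·√2.07/0.00458 = 2.1000·1.4387/0.00458 = 659.69 s.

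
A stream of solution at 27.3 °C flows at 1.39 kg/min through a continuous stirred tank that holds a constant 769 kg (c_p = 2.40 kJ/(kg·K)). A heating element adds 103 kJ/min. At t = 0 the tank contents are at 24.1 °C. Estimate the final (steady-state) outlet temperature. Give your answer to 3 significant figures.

58.2 °C

First-law balance (no shaft work): M c_p dT/dt = ṁ c_p (T_in − T) + 103.
At steady state dT/dt = 0 ⇒ T_ss = T_in + Q̇/(ṁ c_p) = 27.3 + 103/(1.39·2.40) = 58.175 °C.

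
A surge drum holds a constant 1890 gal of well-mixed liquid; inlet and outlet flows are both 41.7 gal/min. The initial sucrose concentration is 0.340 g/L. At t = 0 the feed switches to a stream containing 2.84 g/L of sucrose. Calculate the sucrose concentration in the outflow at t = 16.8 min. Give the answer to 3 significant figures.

1.11 g/L

Transient balance on the dissolved component: V dC/dt = Q(C_in − C).
Rewrite as dC/dt + C/τ = C_in/τ, τ = V/Q = 45.324 min.
This is linear first-order; C(t) = C_in + (C₀ − C_in) e^(−t/τ).
C(16.8) = 2.84 + (0.340 − 2.84)·e^(−16.8/45.324) = 2.84 + (-2.5000)·0.69027 = 1.1143 g/L.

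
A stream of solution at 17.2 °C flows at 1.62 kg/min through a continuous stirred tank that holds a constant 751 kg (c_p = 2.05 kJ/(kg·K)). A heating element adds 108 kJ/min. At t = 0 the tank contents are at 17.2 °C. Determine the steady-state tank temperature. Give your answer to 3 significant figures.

49.7 °C

M c_p dT/dt = ṁ c_p (T_in − T) + Q̇.
At steady state dT/dt = 0 ⇒ T_ss = T_in + Q̇/(ṁ c_p) = 17.2 + 108/(1.62·2.05) = 49.720 °C.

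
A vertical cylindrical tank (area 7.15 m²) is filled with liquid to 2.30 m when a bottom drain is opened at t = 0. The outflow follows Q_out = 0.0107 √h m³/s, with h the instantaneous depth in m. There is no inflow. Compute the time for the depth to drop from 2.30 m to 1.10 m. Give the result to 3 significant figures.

With no inflow, A dh/dt = −0.0107 √h.
∫ h^(−1/2) dh = −(0.0107/A) ∫ dt, giving 2√h = 2√h₀ − (0.0107/A) t.
t = 2A(√h₀ − √h)/0.0107 = 2·7.15·(√2.30 − √1.10)/0.0107
  = 14.300 × (1.5166 − 1.0488) / 0.0107 = 625.15 s.

625 s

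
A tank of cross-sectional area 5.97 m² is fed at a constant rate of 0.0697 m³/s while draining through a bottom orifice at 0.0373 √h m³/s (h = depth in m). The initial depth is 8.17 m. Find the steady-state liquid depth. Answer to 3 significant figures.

3.49 m

Level balance: A dh/dt = 0.0697 − 0.0373 √h. Setting dh/dt = 0:
Q_in = 0.0373 √h_ss ⇒ √h_ss = 0.0697/0.0373 = 1.8686.
h_ss = 1.8686² = 3.4918 m. (Since h₀ = 8.17 m > h_ss, the level will fall toward this value.)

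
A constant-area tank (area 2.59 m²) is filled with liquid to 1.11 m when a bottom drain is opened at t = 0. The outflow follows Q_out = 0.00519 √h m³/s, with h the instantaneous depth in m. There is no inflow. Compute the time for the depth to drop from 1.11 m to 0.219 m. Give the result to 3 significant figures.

584 s

Unsteady balance on liquid volume: A dh/dt = −0.00519 √h.
Separate and integrate: 2(√h − √h₀) = −(0.00519/A) t.
t = 2A(√h₀ − √h)/0.00519 = 2·2.59·(√1.11 − √0.219)/0.00519
  = 5.1800 × (1.0536 − 0.46797) / 0.00519 = 584.46 s.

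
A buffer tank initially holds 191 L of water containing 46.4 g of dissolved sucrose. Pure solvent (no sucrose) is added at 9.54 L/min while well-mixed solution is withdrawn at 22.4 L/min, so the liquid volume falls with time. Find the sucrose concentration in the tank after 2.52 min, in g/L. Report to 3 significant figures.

0.212 g/L

Total volume: dV/dt = Q_in − Q_out = -12.860 L/min, so V(t) = 191 − 12.860 t and V(2.52) = 158.59 L.
No sucrose enters, so dm/dt = −Q_out · (m/V).
dm/m = −Q_out dt/(V₀ − 12.860 t); integrating gives ln(m/m₀) = −(Q_out/(Q_in−Q_out)) ln(V/V₀).
m = m₀ (V₀/V)^(Q_out/(Q_in−Q_out)) = 46.4 × (191/158.59)^(-1.7418) = 33.563 g.
C = m/V = 33.563/158.59 = 0.21163 g/L.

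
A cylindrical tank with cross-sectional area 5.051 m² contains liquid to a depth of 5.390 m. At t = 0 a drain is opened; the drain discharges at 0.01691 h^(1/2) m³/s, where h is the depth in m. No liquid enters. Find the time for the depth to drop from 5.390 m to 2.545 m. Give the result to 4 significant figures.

433.9 s

With no inflow, A dh/dt = −0.01691 √h.
Separate and integrate: 2(√h − √h₀) = −(0.01691/A) t.
t = 2A(√h₀ − √h)/0.01691 = 2·5.051·(√5.390 − √2.545)/0.01691
  = 10.1020 × (2.32164 − 1.59531) / 0.01691 = 433.909 s.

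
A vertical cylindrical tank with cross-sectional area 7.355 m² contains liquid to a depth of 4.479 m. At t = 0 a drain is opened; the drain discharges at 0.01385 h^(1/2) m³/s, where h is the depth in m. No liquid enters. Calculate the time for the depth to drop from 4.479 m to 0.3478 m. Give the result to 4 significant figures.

1621 s

Unsteady balance on liquid volume: A dh/dt = −0.01385 √h.
Separate and integrate: 2(√h − √h₀) = −(0.01385/A) t.
t = 2A(√h₀ − √h)/0.01385 = 2·7.355·(√4.479 − √0.3478)/0.01385
  = 14.7100 × (2.11636 − 0.589746) / 0.01385 = 1621.41 s.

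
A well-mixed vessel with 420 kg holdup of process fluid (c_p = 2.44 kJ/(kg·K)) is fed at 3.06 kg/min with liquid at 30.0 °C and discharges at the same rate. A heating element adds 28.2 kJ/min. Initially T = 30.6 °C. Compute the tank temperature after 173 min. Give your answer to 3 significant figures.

32.9 °C

M c_p dT/dt = ṁ c_p (T_in − T) + Q̇.
Rearrange: dT/dt = (T_ss − T)/τ with τ = M/ṁ = 137.25 min and T_ss = T_in + Q̇/(ṁ c_p) = 33.777 °C.
Solution: T(t) = T_ss + (T₀ − T_ss) e^(−t/τ).
T(173) = 33.777 + (-3.1769)·e^(−173/137.25) = 33.777 + (-3.1769)·0.28353 = 32.876 °C.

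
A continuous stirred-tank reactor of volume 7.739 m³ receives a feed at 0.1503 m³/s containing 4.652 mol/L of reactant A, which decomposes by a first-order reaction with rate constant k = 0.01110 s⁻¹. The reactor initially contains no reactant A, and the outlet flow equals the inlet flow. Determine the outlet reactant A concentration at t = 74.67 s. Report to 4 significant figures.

2.657 mol/L

Accumulation = in − out − consumed: V dC/dt = Q C_in − Q C − k V C.
This is linear with rate a = Q/V + k = 0.0305211 s⁻¹.
C_ss = Q C_in/(Q + kV) = 2.96015 mol/L; C(t) = C_ss + (C₀ − C_ss) e^(−a t).
C(74.67) = 2.96015 + (-2.96015)·e^(−0.0305211·74.67) = 2.96015 + (-2.96015)·0.102385 = 2.65707 mol/L.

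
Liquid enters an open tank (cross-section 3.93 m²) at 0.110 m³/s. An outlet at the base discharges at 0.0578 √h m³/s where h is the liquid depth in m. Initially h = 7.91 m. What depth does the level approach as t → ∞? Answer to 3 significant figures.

3.62 m

A dh/dt = Q_in − 0.0578 √h. Steady state requires inflow = outflow:
Q_in = 0.0578 √h_ss ⇒ √h_ss = 0.110/0.0578 = 1.9031.
h_ss = 1.9031² = 3.6218 m. (Since h₀ = 7.91 m > h_ss, the level will fall toward this value.)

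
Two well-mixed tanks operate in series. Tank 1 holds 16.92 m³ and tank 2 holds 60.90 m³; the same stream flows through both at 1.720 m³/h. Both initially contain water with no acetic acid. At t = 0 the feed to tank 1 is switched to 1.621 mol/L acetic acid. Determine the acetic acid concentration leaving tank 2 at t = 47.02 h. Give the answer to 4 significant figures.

Species balance on tank i: dCᵢ/dt = (Cᵢ₋₁ − Cᵢ)/τᵢ with τᵢ = Vᵢ/Q.
τ₁ = 16.92/1.720 = 9.83721 h; τ₂ = 60.90/1.720 = 35.4070 h.
Solving the cascade with C₁(0)=C₂(0)=0 gives C₂(t) = C_in[1 − (τ₁ e^(−t/τ₁) − τ₂ e^(−t/τ₂))/(τ₁ − τ₂)].
At t = 47.02: e^(−t/τ₁) = 0.00839759, e^(−t/τ₂) = 0.265010.
C₂ = 1.621·[1 − (9.83721·0.00839759 − 35.4070·0.265010)/(-25.5698)] = 1.621·0.636266 = 1.03139 mol/L.

1.031 mol/L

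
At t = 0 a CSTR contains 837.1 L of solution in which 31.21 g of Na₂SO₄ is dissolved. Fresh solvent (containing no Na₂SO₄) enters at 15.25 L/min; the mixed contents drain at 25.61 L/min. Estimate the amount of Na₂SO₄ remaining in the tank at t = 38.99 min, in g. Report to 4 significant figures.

Total volume: dV/dt = Q_in − Q_out = -10.3600 L/min, so V(t) = 837.1 − 10.3600 t and V(38.99) = 433.164 L.
Species balance (pure solvent in): dm/dt = −Q_out · m/V(t).
Separate: dm/m = −Q_out dt/V(t) ⇒ ln(m/m₀) = −(Q_out/(Q_in−Q_out)) ln(V/V₀).
m = m₀ (V₀/V)^(Q_out/(Q_in−Q_out)) = 31.21 × (837.1/433.164)^(-2.47201) = 6.12336 g.

6.123 g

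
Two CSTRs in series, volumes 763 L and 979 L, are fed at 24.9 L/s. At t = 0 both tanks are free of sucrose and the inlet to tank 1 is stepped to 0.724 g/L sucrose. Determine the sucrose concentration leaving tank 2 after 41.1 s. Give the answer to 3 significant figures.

0.239 g/L

Each tank obeys Vᵢ dCᵢ/dt = Q(Cᵢ₋₁ − Cᵢ), so τᵢ = Vᵢ/Q.
τ₁ = 763/24.9 = 30.643 s; τ₂ = 979/24.9 = 39.317 s.
Solving the cascade with C₁(0)=C₂(0)=0 gives C₂(t) = C_in[1 − (τ₁ e^(−t/τ₁) − τ₂ e^(−t/τ₂))/(τ₁ − τ₂)].
At t = 41.1: e^(−t/τ₁) = 0.26151, e^(−t/τ₂) = 0.35157.
C₂ = 0.724·[1 − (30.643·0.26151 − 39.317·0.35157)/(-8.6747)] = 0.724·0.33031 = 0.23914 g/L.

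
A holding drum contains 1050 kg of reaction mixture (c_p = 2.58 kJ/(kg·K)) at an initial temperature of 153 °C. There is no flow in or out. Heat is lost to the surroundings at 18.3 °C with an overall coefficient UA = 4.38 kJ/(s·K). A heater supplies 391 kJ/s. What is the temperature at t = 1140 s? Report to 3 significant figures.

M c_p dT/dt = −UA(T − T_amb) + Q̇.
dT/dt = (T_ss − T)/τ with T_ss = T_amb + Q̇/UA = 18.3 + 391/4.38 = 107.57 °C, τ = M c_p/UA = 1050·2.58/4.38 = 618.49 s.
This is linear first-order; T(t) = T_ss + (T₀ − T_ss) e^(−t/τ).
T(1140) = 107.57 + (45.431)·0.15831 = 114.76 °C.

115 °C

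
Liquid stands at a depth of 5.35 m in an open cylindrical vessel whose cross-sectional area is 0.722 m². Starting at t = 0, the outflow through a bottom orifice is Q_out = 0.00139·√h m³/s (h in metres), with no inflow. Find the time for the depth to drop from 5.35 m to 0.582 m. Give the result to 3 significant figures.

Accumulation of liquid (constant cross-section A): A dh/dt = −0.00139 √h.
This is separable: 2 d(√h)/dt = −0.00139/A, so √h = √h₀ − (0.00139/(2A)) t.
t = 2A(√h₀ − √h)/0.00139 = 2·0.722·(√5.35 − √0.582)/0.00139
  = 1.4440 × (2.3130 − 0.76289) / 0.00139 = 1610.3 s.

1610 s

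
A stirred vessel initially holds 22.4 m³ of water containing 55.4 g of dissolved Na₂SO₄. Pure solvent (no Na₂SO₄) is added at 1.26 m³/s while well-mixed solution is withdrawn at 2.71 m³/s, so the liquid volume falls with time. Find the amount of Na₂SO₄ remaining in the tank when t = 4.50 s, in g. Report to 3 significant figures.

29.1 g

Total volume: dV/dt = Q_in − Q_out = -1.4500 m³/s, so V(t) = 22.4 − 1.4500 t and V(4.50) = 15.875 m³.
Solute balance: dm/dt = 0 − Q_out C = −Q_out m/V(t).
Separate: dm/m = −Q_out dt/V(t) ⇒ ln(m/m₀) = −(Q_out/(Q_in−Q_out)) ln(V/V₀).
m = m₀ (V₀/V)^(Q_out/(Q_in−Q_out)) = 55.4 × (22.4/15.875)^(-1.8690) = 29.110 g.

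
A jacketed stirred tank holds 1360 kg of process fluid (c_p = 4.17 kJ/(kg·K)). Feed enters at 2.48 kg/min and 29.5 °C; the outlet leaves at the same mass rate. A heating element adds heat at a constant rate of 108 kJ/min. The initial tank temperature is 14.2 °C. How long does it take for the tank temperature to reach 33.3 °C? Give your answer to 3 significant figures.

743 min

M c_p dT/dt = ṁ c_p (T_in − T) + Q̇.
τ = M/ṁ = 548.39 min; T_ss = T_in + Q̇/(ṁ c_p) = 39.943 °C.
T(t) = T_ss + (T₀ − T_ss) e^(−t/τ). Set T = 33.3:
e^(−t/τ) = (33.3 − 39.943)/(14.2 − 39.943) = 0.25806
t = −548.39 · ln(0.25806) = 742.83 min.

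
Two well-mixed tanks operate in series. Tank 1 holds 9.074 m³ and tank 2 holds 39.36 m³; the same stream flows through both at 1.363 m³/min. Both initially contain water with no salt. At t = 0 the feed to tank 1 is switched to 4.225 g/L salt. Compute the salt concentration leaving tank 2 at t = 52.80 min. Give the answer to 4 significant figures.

3.343 g/L

Time constants: τᵢ = Vᵢ/Q for each well-mixed tank.
τ₁ = 9.074/1.363 = 6.65737 min; τ₂ = 39.36/1.363 = 28.8775 min.
Tank 1: C₁ = C_in(1 − e^(−t/τ₁)). Tank 2 (τ₁ ≠ τ₂): C₂ = C_in[1 − (τ₁ e^(−t/τ₁) − τ₂ e^(−t/τ₂))/(τ₁ − τ₂)].
At t = 52.80: e^(−t/τ₁) = 0.000359407, e^(−t/τ₂) = 0.160668.
C₂ = 4.225·[1 − (6.65737·0.000359407 − 28.8775·0.160668)/(-22.2201)] = 4.225·0.791302 = 3.34325 g/L.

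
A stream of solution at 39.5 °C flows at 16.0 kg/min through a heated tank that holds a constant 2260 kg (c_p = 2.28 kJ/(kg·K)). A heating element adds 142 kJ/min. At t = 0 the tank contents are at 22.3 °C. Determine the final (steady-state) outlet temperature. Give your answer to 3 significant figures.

Heat balance on the well-mixed liquid: M c_p dT/dt = ṁ c_p (T_in − T) + 142.
At steady state dT/dt = 0 ⇒ T_ss = T_in + Q̇/(ṁ c_p) = 39.5 + 142/(16.0·2.28) = 43.393 °C.

43.4 °C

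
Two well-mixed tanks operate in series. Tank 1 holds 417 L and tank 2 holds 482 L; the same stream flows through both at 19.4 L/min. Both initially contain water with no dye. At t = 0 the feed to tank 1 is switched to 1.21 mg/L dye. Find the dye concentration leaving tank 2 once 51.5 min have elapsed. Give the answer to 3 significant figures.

0.788 mg/L

Time constants: τᵢ = Vᵢ/Q for each well-mixed tank.
τ₁ = 417/19.4 = 21.495 min; τ₂ = 482/19.4 = 24.845 min.
Solving the cascade with C₁(0)=C₂(0)=0 gives C₂(t) = C_in[1 − (τ₁ e^(−t/τ₁) − τ₂ e^(−t/τ₂))/(τ₁ − τ₂)].
At t = 51.5: e^(−t/τ₁) = 0.091089, e^(−t/τ₂) = 0.12583.
C₂ = 1.21·[1 − (21.495·0.091089 − 24.845·0.12583)/(-3.3505)] = 1.21·0.65129 = 0.78806 mg/L.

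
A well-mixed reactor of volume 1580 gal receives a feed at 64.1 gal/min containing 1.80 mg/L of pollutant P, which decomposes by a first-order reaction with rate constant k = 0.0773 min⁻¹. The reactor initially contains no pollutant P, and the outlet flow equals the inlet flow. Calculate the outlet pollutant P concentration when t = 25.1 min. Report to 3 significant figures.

0.587 mg/L

V dC/dt = Q(C_in − C) − k V C.
This is linear with rate a = Q/V + k = 0.11787 min⁻¹.
C_ss = Q C_in/(Q + kV) = 0.61954 mg/L; C(t) = C_ss + (C₀ − C_ss) e^(−a t).
C(25.1) = 0.61954 + (-0.61954)·e^(−0.11787·25.1) = 0.61954 + (-0.61954)·0.051895 = 0.58739 mg/L.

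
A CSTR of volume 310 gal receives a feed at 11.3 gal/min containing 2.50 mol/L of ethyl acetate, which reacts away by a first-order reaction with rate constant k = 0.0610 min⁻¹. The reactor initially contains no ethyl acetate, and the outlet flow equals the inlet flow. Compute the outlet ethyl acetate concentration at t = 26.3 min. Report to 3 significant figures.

Accumulation = in − out − consumed: V dC/dt = Q C_in − Q C − k V C.
This is linear with rate a = Q/V + k = 0.097452 min⁻¹.
C_ss = Q C_in/(Q + kV) = 0.93512 mol/L; C(t) = C_ss + (C₀ − C_ss) e^(−a t).
C(26.3) = 0.93512 + (-0.93512)·e^(−0.097452·26.3) = 0.93512 + (-0.93512)·0.077075 = 0.86305 mol/L.

0.863 mol/L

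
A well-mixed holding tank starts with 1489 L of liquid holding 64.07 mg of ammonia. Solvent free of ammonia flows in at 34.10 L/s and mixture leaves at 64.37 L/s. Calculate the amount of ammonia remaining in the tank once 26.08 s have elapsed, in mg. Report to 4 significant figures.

Let m(t) be the amount of ammonia. Volume: V(t) = V₀ + (Q_in − Q_out) t = 1489 − 30.2700 t; V(26.08) = 699.558 L.
Solute balance: dm/dt = 0 − Q_out C = −Q_out m/V(t).
dm/m = −Q_out dt/(V₀ − 30.2700 t); integrating gives ln(m/m₀) = −(Q_out/(Q_in−Q_out)) ln(V/V₀).
m = m₀ (V₀/V)^(Q_out/(Q_in−Q_out)) = 64.07 × (1489/699.558)^(-2.12653) = 12.8530 mg.

12.85 mg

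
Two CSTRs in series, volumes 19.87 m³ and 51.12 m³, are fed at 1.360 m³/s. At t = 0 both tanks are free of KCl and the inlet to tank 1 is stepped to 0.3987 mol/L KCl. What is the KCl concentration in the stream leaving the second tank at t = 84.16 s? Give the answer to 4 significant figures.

Each tank obeys Vᵢ dCᵢ/dt = Q(Cᵢ₋₁ − Cᵢ), so τᵢ = Vᵢ/Q.
τ₁ = 19.87/1.360 = 14.6103 s; τ₂ = 51.12/1.360 = 37.5882 s.
Solving the cascade with C₁(0)=C₂(0)=0 gives C₂(t) = C_in[1 − (τ₁ e^(−t/τ₁) − τ₂ e^(−t/τ₂))/(τ₁ − τ₂)].
At t = 84.16: e^(−t/τ₁) = 0.00315010, e^(−t/τ₂) = 0.106565.
C₂ = 0.3987·[1 − (14.6103·0.00315010 − 37.5882·0.106565)/(-22.9779)] = 0.3987·0.827679 = 0.329996 mol/L.

0.3300 mol/L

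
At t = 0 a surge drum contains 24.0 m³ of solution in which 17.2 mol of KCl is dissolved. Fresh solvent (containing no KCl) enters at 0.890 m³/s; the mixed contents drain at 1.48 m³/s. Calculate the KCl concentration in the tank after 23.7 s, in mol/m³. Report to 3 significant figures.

0.192 mol/m³

Total volume: dV/dt = Q_in − Q_out = -0.59000 m³/s, so V(t) = 24.0 − 0.59000 t and V(23.7) = 10.017 m³.
No KCl enters, so dm/dt = −Q_out · (m/V).
dm/m = −Q_out dt/(V₀ − 0.59000 t); integrating gives ln(m/m₀) = −(Q_out/(Q_in−Q_out)) ln(V/V₀).
m = m₀ (V₀/V)^(Q_out/(Q_in−Q_out)) = 17.2 × (24.0/10.017)^(-2.5085) = 1.9214 mol.
C = m/V = 1.9214/10.017 = 0.19182 mol/m³.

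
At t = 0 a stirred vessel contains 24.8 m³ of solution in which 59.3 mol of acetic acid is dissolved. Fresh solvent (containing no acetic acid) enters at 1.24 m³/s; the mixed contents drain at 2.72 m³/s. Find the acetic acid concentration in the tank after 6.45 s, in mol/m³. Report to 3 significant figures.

1.59 mol/m³

Total volume: dV/dt = Q_in − Q_out = -1.4800 m³/s, so V(t) = 24.8 − 1.4800 t and V(6.45) = 15.254 m³.
No acetic acid enters, so dm/dt = −Q_out · (m/V).
dm/m = −Q_out dt/(V₀ − 1.4800 t); integrating gives ln(m/m₀) = −(Q_out/(Q_in−Q_out)) ln(V/V₀).
m = m₀ (V₀/V)^(Q_out/(Q_in−Q_out)) = 59.3 × (24.8/15.254)^(-1.8378) = 24.274 mol.
C = m/V = 24.274/15.254 = 1.5913 mol/m³.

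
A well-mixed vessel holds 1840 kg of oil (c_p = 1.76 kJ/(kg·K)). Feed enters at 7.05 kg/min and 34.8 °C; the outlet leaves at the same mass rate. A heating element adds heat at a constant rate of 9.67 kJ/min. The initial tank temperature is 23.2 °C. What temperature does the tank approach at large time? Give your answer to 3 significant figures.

Heat balance on the well-mixed liquid: M c_p dT/dt = ṁ c_p (T_in − T) + 9.67.
At steady state dT/dt = 0 ⇒ T_ss = T_in + Q̇/(ṁ c_p) = 34.8 + 9.67/(7.05·1.76) = 35.579 °C.

35.6 °C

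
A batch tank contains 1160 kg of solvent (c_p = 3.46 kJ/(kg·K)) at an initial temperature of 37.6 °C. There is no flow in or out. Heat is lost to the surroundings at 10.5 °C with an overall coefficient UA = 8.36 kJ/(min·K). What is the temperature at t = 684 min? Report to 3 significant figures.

17.0 °C

M c_p dT/dt = −UA(T − T_amb).
dT/dt = (T_ss − T)/τ with T_ss = T_amb = 10.500 °C, τ = M c_p/UA = 1160·3.46/8.36 = 480.10 min.
Integrating: T(t) = T_ss + (T₀ − T_ss) e^(−t/τ).
T(684) = 10.500 + (27.100)·0.24058 = 17.020 °C.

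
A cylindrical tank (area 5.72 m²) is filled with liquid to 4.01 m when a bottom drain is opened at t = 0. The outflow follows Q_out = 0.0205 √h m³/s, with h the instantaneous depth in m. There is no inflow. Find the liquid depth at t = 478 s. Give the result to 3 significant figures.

1.31 m

A dh/dt = −Q_out = −0.0205 √h.
This is separable: 2 d(√h)/dt = −0.0205/A, so √h = √h₀ − (0.0205/(2A)) t.
√h = √4.01 − 0.0205·478/(2·5.72) = 2.0025 − 0.85656 = 1.1459.
h = 1.1459² = 1.3132 m.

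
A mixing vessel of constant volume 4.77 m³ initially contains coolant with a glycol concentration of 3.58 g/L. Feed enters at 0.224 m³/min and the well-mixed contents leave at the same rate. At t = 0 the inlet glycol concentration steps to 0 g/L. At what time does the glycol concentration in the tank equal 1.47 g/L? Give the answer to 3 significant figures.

19.0 min

Species balance: V dC/dt = Q(C_in − C) ⇒ τ = V/Q = 21.295 min.
C(t) = C_in + (C₀ − C_in) e^(−t/τ). Set C = 1.47 and solve for t:
e^(−t/τ) = (C − C_in)/(C₀ − C_in) = (1.47 − 0)/(3.58 − 0) = 0.41061
t = −τ ln(…) = 21.295 × 0.89010 = 18.954 min.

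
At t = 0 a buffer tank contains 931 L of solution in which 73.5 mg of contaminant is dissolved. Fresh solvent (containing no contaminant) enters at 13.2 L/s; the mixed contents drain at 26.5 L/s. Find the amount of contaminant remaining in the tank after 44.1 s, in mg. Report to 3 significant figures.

10.1 mg

Total volume: dV/dt = Q_in − Q_out = -13.300 L/s, so V(t) = 931 − 13.300 t and V(44.1) = 344.47 L.
No contaminant enters, so dm/dt = −Q_out · (m/V).
dm/m = −Q_out dt/(V₀ − 13.300 t); integrating gives ln(m/m₀) = −(Q_out/(Q_in−Q_out)) ln(V/V₀).
m = m₀ (V₀/V)^(Q_out/(Q_in−Q_out)) = 73.5 × (931/344.47)^(-1.9925) = 10.138 mg.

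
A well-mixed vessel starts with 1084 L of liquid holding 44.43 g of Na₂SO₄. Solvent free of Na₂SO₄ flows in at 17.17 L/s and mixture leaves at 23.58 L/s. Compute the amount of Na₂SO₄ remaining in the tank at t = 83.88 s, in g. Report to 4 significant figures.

3.573 g

Total volume: dV/dt = Q_in − Q_out = -6.41000 L/s, so V(t) = 1084 − 6.41000 t and V(83.88) = 546.329 L.
Solute balance: dm/dt = 0 − Q_out C = −Q_out m/V(t).
Separate: dm/m = −Q_out dt/V(t) ⇒ ln(m/m₀) = −(Q_out/(Q_in−Q_out)) ln(V/V₀).
m = m₀ (V₀/V)^(Q_out/(Q_in−Q_out)) = 44.43 × (1084/546.329)^(-3.67863) = 3.57281 g.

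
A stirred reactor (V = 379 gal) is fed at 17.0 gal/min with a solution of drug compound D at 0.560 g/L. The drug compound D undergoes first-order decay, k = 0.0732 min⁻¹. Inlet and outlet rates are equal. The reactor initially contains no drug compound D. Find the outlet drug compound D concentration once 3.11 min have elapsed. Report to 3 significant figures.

0.0654 g/L

V dC/dt = Q(C_in − C) − k V C.
This is linear with rate a = Q/V + k = 0.11805 min⁻¹.
C_ss = Q C_in/(Q + kV) = 0.21277 g/L; C(t) = C_ss + (C₀ − C_ss) e^(−a t).
C(3.11) = 0.21277 + (-0.21277)·e^(−0.11805·3.11) = 0.21277 + (-0.21277)·0.69271 = 0.065384 g/L.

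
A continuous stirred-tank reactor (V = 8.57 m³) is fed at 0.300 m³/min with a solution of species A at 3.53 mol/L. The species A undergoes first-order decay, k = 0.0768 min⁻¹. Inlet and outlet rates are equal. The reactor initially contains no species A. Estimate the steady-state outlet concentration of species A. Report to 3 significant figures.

1.11 mol/L

Accumulation = in − out − consumed: V dC/dt = Q C_in − Q C − k V C.
At steady state: 0 = Q C_in − (Q + kV) C_ss, so C_ss = Q C_in/(Q + kV).
C_ss = 0.300·3.53/(0.300 + 0.0768·8.57) = 1.0590/0.95818 = 1.1052 mol/L.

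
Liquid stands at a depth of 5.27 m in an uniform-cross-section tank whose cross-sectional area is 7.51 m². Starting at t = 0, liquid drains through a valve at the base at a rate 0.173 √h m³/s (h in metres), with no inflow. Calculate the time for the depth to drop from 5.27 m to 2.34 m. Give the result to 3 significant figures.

A dh/dt = −Q_out = −0.173 √h.
Separate and integrate: 2(√h − √h₀) = −(0.173/A) t.
t = 2A(√h₀ − √h)/0.173 = 2·7.51·(√5.27 − √2.34)/0.173
  = 15.020 × (2.2956 − 1.5297) / 0.173 = 66.500 s.

66.5 s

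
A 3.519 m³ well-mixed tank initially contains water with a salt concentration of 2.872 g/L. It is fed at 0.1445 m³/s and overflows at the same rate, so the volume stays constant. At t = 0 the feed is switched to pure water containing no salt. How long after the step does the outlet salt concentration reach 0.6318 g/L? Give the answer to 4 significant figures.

Mass balance on the solute (V constant): V dC/dt = Q(C_in − C), so τ = V/Q = 24.3529 s.
C(t) = C_in + (C₀ − C_in) e^(−t/τ). Set C = 0.6318 and solve for t:
e^(−t/τ) = (C − C_in)/(C₀ − C_in) = (0.6318 − 0)/(2.872 − 0) = 0.219986
t = −τ ln(…) = 24.3529 × 1.51419 = 36.8750 s.

36.88 s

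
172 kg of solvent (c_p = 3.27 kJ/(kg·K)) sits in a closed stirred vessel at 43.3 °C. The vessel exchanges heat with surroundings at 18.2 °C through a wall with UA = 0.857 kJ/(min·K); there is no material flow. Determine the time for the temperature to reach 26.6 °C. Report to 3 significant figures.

Lumped-capacitance energy balance: M c_p dT/dt = UA(T_amb − T).
τ = M c_p/UA = 656.29 min; T_ss = T_amb = 18.200 °C.
T(t) = T_ss + (T₀ − T_ss)e^(−t/τ); set T = 26.6:
t = −τ ln[(T − T_ss)/(T₀ − T_ss)] = −656.29 · ln(0.33466) = 718.40 min.

718 min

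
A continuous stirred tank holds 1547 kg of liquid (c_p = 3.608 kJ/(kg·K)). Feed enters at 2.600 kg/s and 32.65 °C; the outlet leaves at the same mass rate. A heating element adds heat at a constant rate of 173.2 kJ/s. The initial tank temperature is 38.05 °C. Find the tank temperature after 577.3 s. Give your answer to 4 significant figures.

46.16 °C

Energy balance: M c_p dT/dt = ṁ c_p (T_in − T) + 173.2.
Rearrange: dT/dt = (T_ss − T)/τ with τ = M/ṁ = 595.000 s and T_ss = T_in + Q̇/(ṁ c_p) = 51.1132 °C.
Solution: T(t) = T_ss + (T₀ − T_ss) e^(−t/τ).
T(577.3) = 51.1132 + (-13.0632)·e^(−577.3/595.000) = 51.1132 + (-13.0632)·0.378987 = 46.1624 °C.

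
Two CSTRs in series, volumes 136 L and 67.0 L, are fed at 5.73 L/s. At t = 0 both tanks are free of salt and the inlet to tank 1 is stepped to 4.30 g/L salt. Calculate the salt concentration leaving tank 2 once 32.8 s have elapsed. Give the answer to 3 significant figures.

Each tank obeys Vᵢ dCᵢ/dt = Q(Cᵢ₋₁ − Cᵢ), so τᵢ = Vᵢ/Q.
τ₁ = 136/5.73 = 23.735 s; τ₂ = 67.0/5.73 = 11.693 s.
Solving the cascade with C₁(0)=C₂(0)=0 gives C₂(t) = C_in[1 − (τ₁ e^(−t/τ₁) − τ₂ e^(−t/τ₂))/(τ₁ − τ₂)].
At t = 32.8: e^(−t/τ₁) = 0.25109, e^(−t/τ₂) = 0.060499.
C₂ = 4.30·[1 − (23.735·0.25109 − 11.693·0.060499)/(12.042)] = 4.30·0.56384 = 2.4245 g/L.

2.42 g/L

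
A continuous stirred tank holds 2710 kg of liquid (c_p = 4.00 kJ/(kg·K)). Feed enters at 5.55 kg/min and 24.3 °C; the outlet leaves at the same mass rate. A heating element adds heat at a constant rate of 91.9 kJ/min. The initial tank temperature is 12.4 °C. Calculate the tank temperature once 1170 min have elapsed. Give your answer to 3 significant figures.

M c_p dT/dt = ṁ c_p (T_in − T) + Q̇.
Rearrange: dT/dt = (T_ss − T)/τ with τ = M/ṁ = 488.29 min and T_ss = T_in + Q̇/(ṁ c_p) = 28.440 °C.
This is linear first-order; T(t) = T_ss + (T₀ − T_ss) e^(−t/τ).
T(1170) = 28.440 + (-16.040)·e^(−1170/488.29) = 28.440 + (-16.040)·0.091070 = 26.979 °C.

27.0 °C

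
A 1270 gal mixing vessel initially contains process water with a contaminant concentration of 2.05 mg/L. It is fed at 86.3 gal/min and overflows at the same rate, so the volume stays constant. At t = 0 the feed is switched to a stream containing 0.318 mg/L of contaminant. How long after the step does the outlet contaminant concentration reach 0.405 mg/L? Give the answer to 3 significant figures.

Accumulation = in − out for the solute gives V dC/dt = Q(C_in − C), so τ = V/Q = 14.716 min.
C(t) = C_in + (C₀ − C_in) e^(−t/τ). Set C = 0.405 and solve for t:
e^(−t/τ) = (C − C_in)/(C₀ − C_in) = (0.405 − 0.318)/(2.05 − 0.318) = 0.050231
t = −τ ln(…) = 14.716 × 2.9911 = 44.018 min.

44.0 min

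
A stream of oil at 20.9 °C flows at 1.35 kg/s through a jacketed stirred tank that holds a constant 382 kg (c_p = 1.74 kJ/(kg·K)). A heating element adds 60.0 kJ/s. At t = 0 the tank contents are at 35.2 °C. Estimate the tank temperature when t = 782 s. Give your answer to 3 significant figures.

45.7 °C

Heat balance on the well-mixed liquid: M c_p dT/dt = ṁ c_p (T_in − T) + 60.0.
Rearrange: dT/dt = (T_ss − T)/τ with τ = M/ṁ = 282.96 s and T_ss = T_in + Q̇/(ṁ c_p) = 46.443 °C.
This is linear first-order; T(t) = T_ss + (T₀ − T_ss) e^(−t/τ).
T(782) = 46.443 + (-11.243)·e^(−782/282.96) = 46.443 + (-11.243)·0.063064 = 45.734 °C.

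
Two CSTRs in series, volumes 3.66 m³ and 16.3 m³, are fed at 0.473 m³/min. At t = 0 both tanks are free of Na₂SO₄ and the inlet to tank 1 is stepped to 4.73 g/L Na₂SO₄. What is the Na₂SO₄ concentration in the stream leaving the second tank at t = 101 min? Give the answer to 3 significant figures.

Time constants: τᵢ = Vᵢ/Q for each well-mixed tank.
τ₁ = 3.66/0.473 = 7.7378 min; τ₂ = 16.3/0.473 = 34.461 min.
Solving the cascade with C₁(0)=C₂(0)=0 gives C₂(t) = C_in[1 − (τ₁ e^(−t/τ₁) − τ₂ e^(−t/τ₂))/(τ₁ − τ₂)].
At t = 101: e^(−t/τ₁) = 2.1442e-06, e^(−t/τ₂) = 0.053351.
C₂ = 4.73·[1 − (7.7378·2.1442e-06 − 34.461·0.053351)/(-26.723)] = 4.73·0.93120 = 4.4046 g/L.

4.40 g/L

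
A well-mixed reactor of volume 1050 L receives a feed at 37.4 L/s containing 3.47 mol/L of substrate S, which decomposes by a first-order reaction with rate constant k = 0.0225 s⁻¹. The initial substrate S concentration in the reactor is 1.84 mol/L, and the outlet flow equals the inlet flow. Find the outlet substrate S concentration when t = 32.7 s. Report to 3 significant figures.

Species balance: V dC/dt = Q C_in − Q C − k V C.
dC/dt = (Q/V) C_in − (Q/V + k) C; effective rate a = Q/V + k = 0.035619 + 0.0225 = 0.058119 s⁻¹.
C_ss = Q C_in/(Q + kV) = 2.1266 mol/L; C(t) = C_ss + (C₀ − C_ss) e^(−a t).
C(32.7) = 2.1266 + (-0.28664)·e^(−0.058119·32.7) = 2.1266 + (-0.28664)·0.14949 = 2.0838 mol/L.

2.08 mol/L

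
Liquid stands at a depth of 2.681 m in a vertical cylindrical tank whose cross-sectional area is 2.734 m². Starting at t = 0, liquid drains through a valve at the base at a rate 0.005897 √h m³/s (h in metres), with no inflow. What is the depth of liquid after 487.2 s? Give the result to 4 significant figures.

1.236 m

A dh/dt = −Q_out = −0.005897 √h.
Separate and integrate: 2(√h − √h₀) = −(0.005897/A) t.
√h = √2.681 − 0.005897·487.2/(2·2.734) = 1.63738 − 0.525424 = 1.11195.
h = 1.11195² = 1.23644 m.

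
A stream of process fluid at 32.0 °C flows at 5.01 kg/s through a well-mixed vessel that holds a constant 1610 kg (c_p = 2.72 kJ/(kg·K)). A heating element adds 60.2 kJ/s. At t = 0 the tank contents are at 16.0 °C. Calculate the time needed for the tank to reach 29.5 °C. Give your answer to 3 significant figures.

Heat balance on the well-mixed liquid: M c_p dT/dt = ṁ c_p (T_in − T) + 60.2.
τ = M/ṁ = 321.36 s; T_ss = T_in + Q̇/(ṁ c_p) = 36.418 °C.
T(t) = T_ss + (T₀ − T_ss) e^(−t/τ). Set T = 29.5:
e^(−t/τ) = (29.5 − 36.418)/(16.0 − 36.418) = 0.33881
t = −321.36 · ln(0.33881) = 347.81 s.

348 s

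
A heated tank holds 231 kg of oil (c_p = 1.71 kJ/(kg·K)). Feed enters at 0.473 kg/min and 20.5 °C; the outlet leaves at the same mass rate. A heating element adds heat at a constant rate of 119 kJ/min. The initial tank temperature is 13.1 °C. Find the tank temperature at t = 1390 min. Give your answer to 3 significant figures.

M c_p dT/dt = ṁ c_p (T_in − T) + Q̇.
Rearrange: dT/dt = (T_ss − T)/τ with τ = M/ṁ = 488.37 min and T_ss = T_in + Q̇/(ṁ c_p) = 167.63 °C.
Solution: T(t) = T_ss + (T₀ − T_ss) e^(−t/τ).
T(1390) = 167.63 + (-154.53)·e^(−1390/488.37) = 167.63 + (-154.53)·0.058065 = 158.65 °C.

159 °C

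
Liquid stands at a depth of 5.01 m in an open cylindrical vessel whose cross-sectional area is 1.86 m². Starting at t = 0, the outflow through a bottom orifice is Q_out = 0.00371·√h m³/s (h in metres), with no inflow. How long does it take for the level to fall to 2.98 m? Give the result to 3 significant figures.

With no inflow, A dh/dt = −0.00371 √h.
This is separable: 2 d(√h)/dt = −0.00371/A, so √h = √h₀ − (0.00371/(2A)) t.
t = 2A(√h₀ − √h)/0.00371 = 2·1.86·(√5.01 − √2.98)/0.00371
  = 3.7200 × (2.2383 − 1.7263) / 0.00371 = 513.42 s.

513 s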